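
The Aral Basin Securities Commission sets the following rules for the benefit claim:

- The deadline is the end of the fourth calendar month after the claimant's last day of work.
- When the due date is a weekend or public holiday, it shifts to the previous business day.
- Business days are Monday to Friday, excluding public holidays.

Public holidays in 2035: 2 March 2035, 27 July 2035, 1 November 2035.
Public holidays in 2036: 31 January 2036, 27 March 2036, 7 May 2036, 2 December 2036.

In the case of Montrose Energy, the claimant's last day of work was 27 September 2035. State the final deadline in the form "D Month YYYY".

4 months after 27 September 2035 falls in January 2036; the last day of that month is 31 January 2036.
31 January 2036 falls on a listed holiday. Rolling to the preceding business day gives 30 January 2036, a Wednesday.
Final deadline: 30 January 2036.

30 January 2036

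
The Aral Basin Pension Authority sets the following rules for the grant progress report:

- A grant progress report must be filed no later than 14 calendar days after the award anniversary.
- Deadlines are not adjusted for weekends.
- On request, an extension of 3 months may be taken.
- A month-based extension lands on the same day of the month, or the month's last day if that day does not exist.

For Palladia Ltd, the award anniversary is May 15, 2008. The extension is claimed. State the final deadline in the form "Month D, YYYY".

From May 15, 2008, 14 calendar days later is May 29, 2008.
May 29, 2008 falls on a Thursday. The rules make no weekend/holiday allowance, so it remains May 29, 2008.
Add 3 months to May 29, 2008: August 29, 2008.
August 29, 2008 is a Friday; no weekend or holiday adjustment applies.
So the filing is due August 29, 2008.

August 29, 2008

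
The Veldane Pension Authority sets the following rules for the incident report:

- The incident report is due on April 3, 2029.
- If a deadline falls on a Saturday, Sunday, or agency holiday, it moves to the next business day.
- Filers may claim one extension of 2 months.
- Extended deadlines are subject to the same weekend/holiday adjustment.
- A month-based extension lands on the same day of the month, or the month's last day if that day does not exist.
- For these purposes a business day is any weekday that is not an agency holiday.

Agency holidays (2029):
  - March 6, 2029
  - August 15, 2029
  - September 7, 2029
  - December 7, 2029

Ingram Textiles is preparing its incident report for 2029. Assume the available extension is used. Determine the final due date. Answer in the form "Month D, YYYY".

June 4, 2029

The statutory due date is April 3, 2029.
Since April 3, 2029 is a Tuesday and not a holiday, the date is unchanged.
Applying the 2 months extension: 2 months after April 3, 2029 is June 3, 2029.
June 3, 2029 is a Sunday, so it moves to the next business day, June 4, 2029 (Monday).
So the filing is due June 4, 2029.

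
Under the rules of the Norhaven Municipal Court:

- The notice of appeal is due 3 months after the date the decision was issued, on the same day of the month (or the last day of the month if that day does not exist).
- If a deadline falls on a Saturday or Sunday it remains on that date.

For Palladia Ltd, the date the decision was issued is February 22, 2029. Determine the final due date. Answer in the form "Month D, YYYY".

3 months from February 22, 2029 is May 22, 2029.
No adjustment is made for weekends or holidays, so May 22, 2029 stands.
So the filing is due May 22, 2029.

May 22, 2029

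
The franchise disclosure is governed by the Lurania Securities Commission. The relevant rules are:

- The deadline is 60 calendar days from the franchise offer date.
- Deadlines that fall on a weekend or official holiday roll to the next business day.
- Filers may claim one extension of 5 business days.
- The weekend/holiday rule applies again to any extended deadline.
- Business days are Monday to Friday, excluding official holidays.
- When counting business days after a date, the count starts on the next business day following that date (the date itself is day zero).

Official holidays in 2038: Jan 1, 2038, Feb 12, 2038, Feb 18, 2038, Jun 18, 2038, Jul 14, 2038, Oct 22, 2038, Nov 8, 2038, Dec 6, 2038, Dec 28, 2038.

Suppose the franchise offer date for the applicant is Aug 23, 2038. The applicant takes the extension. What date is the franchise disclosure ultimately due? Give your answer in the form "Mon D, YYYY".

Adding 60 calendar days to Aug 23, 2038 gives Oct 22, 2038.
Oct 22, 2038 is a listed holiday; the next business day is Oct 25, 2038 (Monday).
Applying the 5-business-day extension: 5 business days after Oct 25, 2038 is Nov 1, 2038.
Nov 1, 2038 (Monday) is already a business day.
Deadline: Nov 1, 2038.

Nov 1, 2038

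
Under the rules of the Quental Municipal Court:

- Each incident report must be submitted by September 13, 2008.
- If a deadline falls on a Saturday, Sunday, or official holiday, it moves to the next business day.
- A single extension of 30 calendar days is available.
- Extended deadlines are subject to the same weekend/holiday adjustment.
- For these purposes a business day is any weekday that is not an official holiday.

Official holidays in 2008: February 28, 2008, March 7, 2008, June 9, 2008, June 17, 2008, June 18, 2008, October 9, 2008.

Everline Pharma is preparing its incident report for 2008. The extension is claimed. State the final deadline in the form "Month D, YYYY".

The stated deadline is September 13, 2008.
September 13, 2008 falls on a Saturday. Rolling to the next business day gives September 15, 2008, a Monday.
Applying the 30-calendar-day extension: September 15, 2008 + 30 days = October 15, 2008.
Since October 15, 2008 is a Wednesday and not a holiday, the date is unchanged.
So the filing is due October 15, 2008.

October 15, 2008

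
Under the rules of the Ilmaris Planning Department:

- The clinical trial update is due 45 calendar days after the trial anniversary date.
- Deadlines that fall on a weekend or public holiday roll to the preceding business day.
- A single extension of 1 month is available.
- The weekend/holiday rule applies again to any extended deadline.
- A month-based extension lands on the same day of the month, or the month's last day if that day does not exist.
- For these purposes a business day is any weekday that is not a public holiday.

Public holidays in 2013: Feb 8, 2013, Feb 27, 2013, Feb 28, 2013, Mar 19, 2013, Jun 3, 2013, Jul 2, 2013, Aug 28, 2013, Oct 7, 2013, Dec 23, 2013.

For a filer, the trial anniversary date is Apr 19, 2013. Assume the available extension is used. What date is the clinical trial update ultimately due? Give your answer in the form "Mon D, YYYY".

Jun 28, 2013

Adding 45 calendar days to Apr 19, 2013 gives Jun 3, 2013.
Jun 3, 2013 is a listed holiday; the preceding business day is May 31, 2013 (Friday).
Add 1 month to May 31, 2013: Jun 30, 2013 (day 31 does not exist in June, so the month's last day is used).
Jun 30, 2013 falls on a Sunday. Rolling to the preceding business day gives Jun 28, 2013, a Friday.
Deadline: Jun 28, 2013.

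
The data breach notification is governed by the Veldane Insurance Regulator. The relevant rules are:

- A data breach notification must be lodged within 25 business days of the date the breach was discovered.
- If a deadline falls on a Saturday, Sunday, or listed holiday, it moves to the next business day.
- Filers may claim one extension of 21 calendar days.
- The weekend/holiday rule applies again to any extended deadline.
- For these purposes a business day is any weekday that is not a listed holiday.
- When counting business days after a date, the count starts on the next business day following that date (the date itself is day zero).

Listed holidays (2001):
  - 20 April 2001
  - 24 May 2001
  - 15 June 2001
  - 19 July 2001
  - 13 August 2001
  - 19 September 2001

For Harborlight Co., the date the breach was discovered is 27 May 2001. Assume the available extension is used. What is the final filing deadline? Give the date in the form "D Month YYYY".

23 July 2001

Starting the day after 27 May 2001 and counting 25 business days lands on 2 July 2001.
2 July 2001 (Monday) is already a business day.
Add the 21 calendar-day extension to 2 July 2001: 23 July 2001.
Since 23 July 2001 is a Monday and not a holiday, the date is unchanged.
Final deadline: 23 July 2001.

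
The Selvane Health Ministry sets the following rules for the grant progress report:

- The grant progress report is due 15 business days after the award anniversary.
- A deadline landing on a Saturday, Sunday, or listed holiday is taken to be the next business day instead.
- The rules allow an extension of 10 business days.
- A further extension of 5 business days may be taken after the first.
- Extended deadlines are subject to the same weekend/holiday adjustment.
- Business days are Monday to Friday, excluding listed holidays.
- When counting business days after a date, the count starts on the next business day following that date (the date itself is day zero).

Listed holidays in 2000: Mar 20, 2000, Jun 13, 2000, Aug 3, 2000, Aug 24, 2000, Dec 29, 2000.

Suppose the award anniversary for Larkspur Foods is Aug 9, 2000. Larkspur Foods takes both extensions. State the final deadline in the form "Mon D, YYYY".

Counting 15 business days after Aug 9, 2000 (skipping weekends and listed holidays) reaches Aug 31, 2000.
Aug 31, 2000 falls on a Thursday, which is a business day, so no adjustment is needed.
Applying the 10-business-day extension: 10 business days after Aug 31, 2000 is Sep 14, 2000.
Sep 14, 2000 is a Thursday and not a listed holiday, so it stands.
Counting 5 further business days from Sep 14, 2000 reaches Sep 21, 2000.
Since Sep 21, 2000 is a Thursday and not a holiday, the date is unchanged.
Deadline: Sep 21, 2000.

Sep 21, 2000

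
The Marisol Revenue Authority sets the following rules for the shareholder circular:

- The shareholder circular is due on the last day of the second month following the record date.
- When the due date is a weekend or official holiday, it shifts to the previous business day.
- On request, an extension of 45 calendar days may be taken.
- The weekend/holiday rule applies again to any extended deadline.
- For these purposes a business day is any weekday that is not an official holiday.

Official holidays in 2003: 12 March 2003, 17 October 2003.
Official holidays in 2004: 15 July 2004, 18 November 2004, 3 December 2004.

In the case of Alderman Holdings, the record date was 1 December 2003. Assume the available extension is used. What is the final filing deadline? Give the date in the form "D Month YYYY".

2 months after 1 December 2003 falls in February 2004; the last day of that month is 29 February 2004.
29 February 2004 is a Sunday; the preceding business day is 27 February 2004 (Friday).
With the 45-day extension, 27 February 2004 becomes 12 April 2004.
12 April 2004 is a Monday and not a listed holiday, so it stands.
Final deadline: 12 April 2004.

12 April 2004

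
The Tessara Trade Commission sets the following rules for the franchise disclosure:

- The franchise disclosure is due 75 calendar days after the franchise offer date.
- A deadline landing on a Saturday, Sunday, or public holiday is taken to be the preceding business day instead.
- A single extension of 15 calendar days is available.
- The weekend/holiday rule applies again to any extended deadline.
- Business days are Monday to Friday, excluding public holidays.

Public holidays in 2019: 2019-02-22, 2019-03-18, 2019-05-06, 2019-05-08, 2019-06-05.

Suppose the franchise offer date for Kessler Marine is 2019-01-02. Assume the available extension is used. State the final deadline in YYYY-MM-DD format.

Adding 75 calendar days to 2019-01-02 gives 2019-03-18.
2019-03-18 falls on a listed holiday. Rolling to the preceding business day gives 2019-03-15, a Friday.
With the 15-day extension, 2019-03-15 becomes 2019-03-30.
2019-03-30 is a Saturday, so it moves to the preceding business day, 2019-03-29 (Friday).
Deadline: 2019-03-29.

2019-03-29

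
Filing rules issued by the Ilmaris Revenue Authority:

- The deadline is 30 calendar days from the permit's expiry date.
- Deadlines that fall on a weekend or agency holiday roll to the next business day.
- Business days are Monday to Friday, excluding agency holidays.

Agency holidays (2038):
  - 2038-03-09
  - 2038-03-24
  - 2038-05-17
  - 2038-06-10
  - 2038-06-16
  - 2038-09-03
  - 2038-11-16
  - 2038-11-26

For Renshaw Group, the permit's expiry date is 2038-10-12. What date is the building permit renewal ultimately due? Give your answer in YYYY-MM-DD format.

2038-11-11

Trigger date 2038-10-12 + 30 calendar days = 2038-11-11.
2038-11-11 falls on a Thursday, which is a business day, so no adjustment is needed.
The final due date is 2038-11-11.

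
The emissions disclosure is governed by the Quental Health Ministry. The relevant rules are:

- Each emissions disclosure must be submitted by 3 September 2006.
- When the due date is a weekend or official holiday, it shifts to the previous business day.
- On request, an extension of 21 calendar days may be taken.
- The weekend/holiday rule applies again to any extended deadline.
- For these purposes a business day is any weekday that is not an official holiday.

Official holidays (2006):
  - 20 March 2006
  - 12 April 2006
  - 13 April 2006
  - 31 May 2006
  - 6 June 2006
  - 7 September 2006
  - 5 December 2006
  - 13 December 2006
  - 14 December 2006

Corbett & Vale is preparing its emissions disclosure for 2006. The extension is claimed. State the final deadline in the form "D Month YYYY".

22 September 2006

The stated deadline is 3 September 2006.
3 September 2006 is a Sunday, so it moves to the preceding business day, 1 September 2006 (Friday).
With the 21-day extension, 1 September 2006 becomes 22 September 2006.
22 September 2006 (Friday) is already a business day.
So the filing is due 22 September 2006.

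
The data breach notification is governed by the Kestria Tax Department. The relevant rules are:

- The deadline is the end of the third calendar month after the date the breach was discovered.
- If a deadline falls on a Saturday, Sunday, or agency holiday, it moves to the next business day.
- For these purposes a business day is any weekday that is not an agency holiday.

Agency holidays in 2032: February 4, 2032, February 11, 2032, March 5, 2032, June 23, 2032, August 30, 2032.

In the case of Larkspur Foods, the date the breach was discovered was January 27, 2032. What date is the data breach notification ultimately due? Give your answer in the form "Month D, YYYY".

April 30, 2032

3 months after January 27, 2032 falls in April 2032; the last day of that month is April 30, 2032.
April 30, 2032 falls on a Friday, which is a business day, so no adjustment is needed.
So the filing is due April 30, 2032.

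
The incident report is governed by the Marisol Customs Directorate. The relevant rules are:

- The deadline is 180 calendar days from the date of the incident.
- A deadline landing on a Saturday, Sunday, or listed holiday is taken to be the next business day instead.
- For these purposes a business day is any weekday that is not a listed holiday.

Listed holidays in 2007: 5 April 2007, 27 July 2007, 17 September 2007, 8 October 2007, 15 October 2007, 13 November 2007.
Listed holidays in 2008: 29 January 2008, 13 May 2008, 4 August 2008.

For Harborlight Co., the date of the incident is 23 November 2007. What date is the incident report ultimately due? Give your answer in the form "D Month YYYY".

Adding 180 calendar days to 23 November 2007 gives 21 May 2008.
21 May 2008 falls on a Wednesday, which is a business day, so no adjustment is needed.
Final deadline: 21 May 2008.

21 May 2008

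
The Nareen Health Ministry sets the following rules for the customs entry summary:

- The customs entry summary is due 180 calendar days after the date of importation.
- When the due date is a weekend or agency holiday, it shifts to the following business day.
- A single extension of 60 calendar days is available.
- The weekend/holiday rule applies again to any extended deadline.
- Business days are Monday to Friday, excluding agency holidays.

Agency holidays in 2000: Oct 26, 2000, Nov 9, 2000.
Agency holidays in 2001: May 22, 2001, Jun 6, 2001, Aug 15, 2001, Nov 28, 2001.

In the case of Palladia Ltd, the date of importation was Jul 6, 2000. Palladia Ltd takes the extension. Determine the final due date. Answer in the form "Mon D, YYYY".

From Jul 6, 2000, 180 calendar days later is Jan 2, 2001.
Jan 2, 2001 (Tuesday) is already a business day.
Applying the 60-calendar-day extension: Jan 2, 2001 + 60 days = Mar 3, 2001.
Because Mar 3, 2001 is a Saturday, the deadline becomes Mar 5, 2001 (Monday).
The final due date is Mar 5, 2001.

Mar 5, 2001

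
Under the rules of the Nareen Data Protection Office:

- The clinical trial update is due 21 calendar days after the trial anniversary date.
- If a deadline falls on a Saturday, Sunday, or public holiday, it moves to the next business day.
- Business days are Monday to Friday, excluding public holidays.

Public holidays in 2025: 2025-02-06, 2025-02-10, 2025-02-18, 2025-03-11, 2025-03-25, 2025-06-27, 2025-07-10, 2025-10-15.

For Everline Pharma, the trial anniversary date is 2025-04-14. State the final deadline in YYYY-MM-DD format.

2025-05-05

Adding 21 calendar days to 2025-04-14 gives 2025-05-05.
2025-05-05 (Monday) is already a business day.
The final due date is 2025-05-05.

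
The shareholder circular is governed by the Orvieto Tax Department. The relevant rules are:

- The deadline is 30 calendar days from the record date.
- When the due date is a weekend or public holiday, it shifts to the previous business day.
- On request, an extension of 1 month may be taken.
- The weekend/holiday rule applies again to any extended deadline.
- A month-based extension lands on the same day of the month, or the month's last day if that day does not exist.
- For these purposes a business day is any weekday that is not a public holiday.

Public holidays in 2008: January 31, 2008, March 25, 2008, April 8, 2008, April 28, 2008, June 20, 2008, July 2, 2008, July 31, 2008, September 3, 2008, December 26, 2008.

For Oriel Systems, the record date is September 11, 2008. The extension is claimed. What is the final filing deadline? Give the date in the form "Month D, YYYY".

November 10, 2008

Trigger date September 11, 2008 + 30 calendar days = October 11, 2008.
October 11, 2008 is a Saturday; the preceding business day is October 10, 2008 (Friday).
The 1 month extension carries October 10, 2008 to November 10, 2008.
November 10, 2008 (Monday) is already a business day.
Final deadline: November 10, 2008.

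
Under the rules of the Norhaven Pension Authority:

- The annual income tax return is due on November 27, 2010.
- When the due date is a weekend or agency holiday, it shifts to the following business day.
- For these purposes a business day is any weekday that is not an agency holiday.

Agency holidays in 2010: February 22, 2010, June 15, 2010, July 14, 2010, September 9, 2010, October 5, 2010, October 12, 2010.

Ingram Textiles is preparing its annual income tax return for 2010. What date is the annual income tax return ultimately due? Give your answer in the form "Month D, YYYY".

Start from the fixed due date, November 27, 2010.
Because November 27, 2010 is a Saturday, the deadline becomes November 29, 2010 (Monday).
Final deadline: November 29, 2010.

November 29, 2010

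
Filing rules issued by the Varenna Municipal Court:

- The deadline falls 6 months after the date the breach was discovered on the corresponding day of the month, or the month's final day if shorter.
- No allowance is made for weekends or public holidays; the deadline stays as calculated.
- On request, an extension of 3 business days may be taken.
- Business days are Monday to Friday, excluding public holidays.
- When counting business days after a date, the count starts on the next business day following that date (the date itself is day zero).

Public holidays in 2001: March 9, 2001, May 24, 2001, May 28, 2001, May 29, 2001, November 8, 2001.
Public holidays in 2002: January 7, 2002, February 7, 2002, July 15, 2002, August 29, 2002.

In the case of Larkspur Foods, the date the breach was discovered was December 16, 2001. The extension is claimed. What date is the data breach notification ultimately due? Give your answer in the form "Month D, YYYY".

Moving 6 months forward from December 16, 2001 on the corresponding day gives June 16, 2002.
June 16, 2002 falls on a Sunday. The rules make no weekend/holiday allowance, so it remains June 16, 2002.
Applying the 3-business-day extension: 3 business days after June 16, 2002 is June 19, 2002.
June 19, 2002 is a Wednesday; no weekend or holiday adjustment applies.
Deadline: June 19, 2002.

June 19, 2002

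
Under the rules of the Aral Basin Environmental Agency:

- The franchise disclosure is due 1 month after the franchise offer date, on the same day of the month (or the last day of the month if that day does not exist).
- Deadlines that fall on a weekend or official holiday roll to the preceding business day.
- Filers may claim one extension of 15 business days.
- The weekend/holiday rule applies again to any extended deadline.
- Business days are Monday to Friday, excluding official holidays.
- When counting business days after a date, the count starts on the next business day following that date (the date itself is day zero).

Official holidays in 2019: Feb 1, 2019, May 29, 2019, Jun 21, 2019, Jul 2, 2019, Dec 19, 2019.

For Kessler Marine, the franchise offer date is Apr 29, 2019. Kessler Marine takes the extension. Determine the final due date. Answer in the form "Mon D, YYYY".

1 month after Apr 29, 2019, on the same day of the month, is May 29, 2019.
May 29, 2019 falls on a listed holiday. Rolling to the preceding business day gives May 28, 2019, a Tuesday.
Applying the 15-business-day extension: 15 business days after May 28, 2019 is Jun 19, 2019.
Jun 19, 2019 falls on a Wednesday, which is a business day, so no adjustment is needed.
Final deadline: Jun 19, 2019.

Jun 19, 2019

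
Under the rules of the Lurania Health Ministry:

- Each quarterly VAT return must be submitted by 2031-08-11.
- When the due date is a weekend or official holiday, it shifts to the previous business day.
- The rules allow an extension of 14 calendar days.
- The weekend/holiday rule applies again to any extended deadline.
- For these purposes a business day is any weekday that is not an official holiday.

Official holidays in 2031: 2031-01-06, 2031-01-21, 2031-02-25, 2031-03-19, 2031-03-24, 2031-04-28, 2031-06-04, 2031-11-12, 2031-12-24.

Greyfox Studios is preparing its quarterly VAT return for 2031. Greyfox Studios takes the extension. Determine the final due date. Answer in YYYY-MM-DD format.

2031-08-25

Start from the fixed due date, 2031-08-11.
2031-08-11 is a Monday and not a listed holiday, so it stands.
With the 14-day extension, 2031-08-11 becomes 2031-08-25.
Since 2031-08-25 is a Monday and not a holiday, the date is unchanged.
Deadline: 2031-08-25.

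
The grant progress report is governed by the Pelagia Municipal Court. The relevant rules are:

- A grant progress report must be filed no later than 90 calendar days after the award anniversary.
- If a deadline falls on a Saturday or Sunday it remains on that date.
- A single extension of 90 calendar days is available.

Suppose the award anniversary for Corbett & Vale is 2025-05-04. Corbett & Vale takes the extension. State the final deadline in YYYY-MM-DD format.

Adding 90 calendar days to 2025-05-04 gives 2025-08-02.
No adjustment is made for weekends or holidays, so 2025-08-02 stands.
With the 90-day extension, 2025-08-02 becomes 2025-10-31.
2025-10-31 is a Friday; no weekend or holiday adjustment applies.
So the filing is due 2025-10-31.

2025-10-31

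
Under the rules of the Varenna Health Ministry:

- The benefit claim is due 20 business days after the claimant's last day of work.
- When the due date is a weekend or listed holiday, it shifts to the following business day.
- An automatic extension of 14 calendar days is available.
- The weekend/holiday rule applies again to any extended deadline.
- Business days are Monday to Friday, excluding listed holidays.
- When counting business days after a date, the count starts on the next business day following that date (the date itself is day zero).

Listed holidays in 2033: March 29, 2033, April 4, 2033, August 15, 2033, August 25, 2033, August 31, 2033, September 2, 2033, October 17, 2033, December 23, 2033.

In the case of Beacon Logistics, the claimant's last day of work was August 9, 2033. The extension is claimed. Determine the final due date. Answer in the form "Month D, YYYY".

Starting the day after August 9, 2033 and counting 20 business days lands on September 12, 2033.
September 12, 2033 is a Monday and not a listed holiday, so it stands.
Applying the 14-calendar-day extension: September 12, 2033 + 14 days = September 26, 2033.
September 26, 2033 falls on a Monday, which is a business day, so no adjustment is needed.
Final deadline: September 26, 2033.

September 26, 2033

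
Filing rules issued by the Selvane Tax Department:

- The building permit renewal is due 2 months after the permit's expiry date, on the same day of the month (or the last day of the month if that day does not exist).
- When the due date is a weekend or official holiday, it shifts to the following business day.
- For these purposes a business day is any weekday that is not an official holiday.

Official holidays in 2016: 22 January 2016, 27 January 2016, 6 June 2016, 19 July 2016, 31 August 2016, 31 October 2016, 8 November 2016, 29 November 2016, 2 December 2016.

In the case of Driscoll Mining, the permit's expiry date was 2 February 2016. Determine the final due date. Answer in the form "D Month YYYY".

4 April 2016

Moving 2 months forward from 2 February 2016 on the corresponding day gives 2 April 2016.
2 April 2016 falls on a Saturday. Rolling to the next business day gives 4 April 2016, a Monday.
Final deadline: 4 April 2016.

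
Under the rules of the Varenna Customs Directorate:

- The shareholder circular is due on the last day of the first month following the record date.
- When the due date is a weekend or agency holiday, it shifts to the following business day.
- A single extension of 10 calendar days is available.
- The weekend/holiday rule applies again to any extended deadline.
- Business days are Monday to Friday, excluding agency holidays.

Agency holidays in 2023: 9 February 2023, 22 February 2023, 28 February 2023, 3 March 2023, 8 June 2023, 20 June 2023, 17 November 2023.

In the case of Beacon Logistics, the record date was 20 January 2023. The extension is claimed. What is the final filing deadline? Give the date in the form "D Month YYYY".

1 month after 20 January 2023 falls in February 2023; the last day of that month is 28 February 2023.
Because 28 February 2023 is a listed holiday, the deadline becomes 1 March 2023 (Wednesday).
With the 10-day extension, 1 March 2023 becomes 11 March 2023.
11 March 2023 is a Saturday, so it moves to the next business day, 13 March 2023 (Monday).
Final deadline: 13 March 2023.

13 March 2023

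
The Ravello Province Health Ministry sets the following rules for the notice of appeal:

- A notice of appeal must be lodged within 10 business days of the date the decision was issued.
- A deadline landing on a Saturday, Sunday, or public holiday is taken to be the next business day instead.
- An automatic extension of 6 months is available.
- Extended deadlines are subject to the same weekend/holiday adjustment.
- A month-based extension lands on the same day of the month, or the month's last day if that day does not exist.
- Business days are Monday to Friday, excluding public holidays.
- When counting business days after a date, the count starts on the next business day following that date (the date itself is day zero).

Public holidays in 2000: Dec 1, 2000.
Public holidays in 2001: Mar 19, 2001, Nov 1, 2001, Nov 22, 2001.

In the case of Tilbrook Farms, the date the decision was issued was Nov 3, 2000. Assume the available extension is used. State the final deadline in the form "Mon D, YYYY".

May 17, 2001

Counting 10 business days after Nov 3, 2000 (skipping weekends and listed holidays) reaches Nov 17, 2000.
Since Nov 17, 2000 is a Friday and not a holiday, the date is unchanged.
The 6 months extension carries Nov 17, 2000 to May 17, 2001.
May 17, 2001 is a Thursday and not a listed holiday, so it stands.
The final due date is May 17, 2001.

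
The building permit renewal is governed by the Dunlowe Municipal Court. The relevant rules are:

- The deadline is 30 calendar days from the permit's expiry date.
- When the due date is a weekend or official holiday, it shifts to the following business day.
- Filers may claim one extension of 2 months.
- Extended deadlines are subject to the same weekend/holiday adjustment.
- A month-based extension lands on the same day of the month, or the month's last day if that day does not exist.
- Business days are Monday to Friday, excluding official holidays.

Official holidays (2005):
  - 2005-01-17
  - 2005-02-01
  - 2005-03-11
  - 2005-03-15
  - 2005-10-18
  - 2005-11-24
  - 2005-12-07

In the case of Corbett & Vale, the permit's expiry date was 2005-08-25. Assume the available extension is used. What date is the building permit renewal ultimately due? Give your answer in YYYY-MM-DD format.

2005-11-28

30 calendar days after 2005-08-25 is 2005-09-24.
2005-09-24 falls on a Saturday. Rolling to the next business day gives 2005-09-26, a Monday.
Applying the 2 months extension: 2 months after 2005-09-26 is 2005-11-26.
Because 2005-11-26 is a Saturday, the deadline becomes 2005-11-28 (Monday).
Final deadline: 2005-11-28.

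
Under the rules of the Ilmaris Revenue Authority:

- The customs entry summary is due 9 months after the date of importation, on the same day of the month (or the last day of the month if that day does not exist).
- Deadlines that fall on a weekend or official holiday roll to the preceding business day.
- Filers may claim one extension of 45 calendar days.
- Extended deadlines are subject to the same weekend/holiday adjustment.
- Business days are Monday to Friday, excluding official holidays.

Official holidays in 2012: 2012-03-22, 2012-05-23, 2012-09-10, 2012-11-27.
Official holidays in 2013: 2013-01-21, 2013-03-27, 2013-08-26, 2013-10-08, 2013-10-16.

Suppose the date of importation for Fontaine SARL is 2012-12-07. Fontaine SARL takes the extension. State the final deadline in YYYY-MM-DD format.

2013-10-21

Moving 9 months forward from 2012-12-07 on the corresponding day gives 2013-09-07.
2013-09-07 falls on a Saturday. Rolling to the preceding business day gives 2013-09-06, a Friday.
Add the 45 calendar-day extension to 2013-09-06: 2013-10-21.
Since 2013-10-21 is a Monday and not a holiday, the date is unchanged.
Deadline: 2013-10-21.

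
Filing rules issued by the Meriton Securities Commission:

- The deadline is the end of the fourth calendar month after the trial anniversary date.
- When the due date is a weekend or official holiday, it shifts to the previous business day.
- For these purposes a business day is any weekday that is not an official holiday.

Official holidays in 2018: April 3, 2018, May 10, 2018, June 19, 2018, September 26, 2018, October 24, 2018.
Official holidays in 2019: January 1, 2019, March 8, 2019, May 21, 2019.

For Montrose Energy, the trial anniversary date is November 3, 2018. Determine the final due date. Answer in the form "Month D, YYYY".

March 29, 2019

4 months after November 3, 2018 falls in March 2019; the last day of that month is March 31, 2019.
March 31, 2019 falls on a Sunday. Rolling to the preceding business day gives March 29, 2019, a Friday.
Final deadline: March 29, 2019.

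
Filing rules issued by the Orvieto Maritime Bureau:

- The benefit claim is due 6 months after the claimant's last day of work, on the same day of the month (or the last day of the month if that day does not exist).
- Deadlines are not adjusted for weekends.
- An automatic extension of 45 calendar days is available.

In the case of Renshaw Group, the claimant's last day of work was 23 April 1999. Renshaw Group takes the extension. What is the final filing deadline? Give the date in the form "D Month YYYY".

6 months from 23 April 1999 is 23 October 1999.
23 October 1999 falls on a Saturday. The rules make no weekend/holiday allowance, so it remains 23 October 1999.
Add the 45 calendar-day extension to 23 October 1999: 7 December 1999.
7 December 1999 falls on a Tuesday. The rules make no weekend/holiday allowance, so it remains 7 December 1999.
The final due date is 7 December 1999.

7 December 1999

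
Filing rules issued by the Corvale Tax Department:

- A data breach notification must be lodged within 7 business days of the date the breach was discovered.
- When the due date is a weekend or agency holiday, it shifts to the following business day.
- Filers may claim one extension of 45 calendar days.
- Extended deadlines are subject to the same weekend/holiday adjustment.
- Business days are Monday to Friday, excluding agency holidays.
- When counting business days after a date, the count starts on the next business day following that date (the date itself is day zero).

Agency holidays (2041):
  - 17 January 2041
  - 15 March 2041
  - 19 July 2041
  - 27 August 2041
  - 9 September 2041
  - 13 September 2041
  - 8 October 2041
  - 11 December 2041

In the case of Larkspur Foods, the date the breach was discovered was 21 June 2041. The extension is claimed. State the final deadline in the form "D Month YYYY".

Counting 7 business days after 21 June 2041 (skipping weekends and listed holidays) reaches 2 July 2041.
2 July 2041 falls on a Tuesday, which is a business day, so no adjustment is needed.
The 45-calendar-day extension moves the deadline from 2 July 2041 to 16 August 2041.
Since 16 August 2041 is a Friday and not a holiday, the date is unchanged.
So the filing is due 16 August 2041.

16 August 2041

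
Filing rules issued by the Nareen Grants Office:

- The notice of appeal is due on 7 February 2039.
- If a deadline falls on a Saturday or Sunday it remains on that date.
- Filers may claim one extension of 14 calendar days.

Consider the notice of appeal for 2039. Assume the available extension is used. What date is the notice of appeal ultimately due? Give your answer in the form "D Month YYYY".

Start from the fixed due date, 7 February 2039.
No adjustment is made for weekends or holidays, so 7 February 2039 stands.
The 14-calendar-day extension moves the deadline from 7 February 2039 to 21 February 2039.
21 February 2039 falls on a Monday. The rules make no weekend/holiday allowance, so it remains 21 February 2039.
Final deadline: 21 February 2039.

21 February 2039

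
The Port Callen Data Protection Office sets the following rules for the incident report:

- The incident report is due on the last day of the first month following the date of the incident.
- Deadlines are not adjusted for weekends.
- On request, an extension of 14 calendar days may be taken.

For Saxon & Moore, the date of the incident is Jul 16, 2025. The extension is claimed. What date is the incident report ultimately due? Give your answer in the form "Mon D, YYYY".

1 month after Jul 16, 2025 falls in August 2025; the last day of that month is Aug 31, 2025.
No adjustment is made for weekends or holidays, so Aug 31, 2025 stands.
The 14-calendar-day extension moves the deadline from Aug 31, 2025 to Sep 14, 2025.
Sep 14, 2025 is a Sunday; no weekend or holiday adjustment applies.
So the filing is due Sep 14, 2025.

Sep 14, 2025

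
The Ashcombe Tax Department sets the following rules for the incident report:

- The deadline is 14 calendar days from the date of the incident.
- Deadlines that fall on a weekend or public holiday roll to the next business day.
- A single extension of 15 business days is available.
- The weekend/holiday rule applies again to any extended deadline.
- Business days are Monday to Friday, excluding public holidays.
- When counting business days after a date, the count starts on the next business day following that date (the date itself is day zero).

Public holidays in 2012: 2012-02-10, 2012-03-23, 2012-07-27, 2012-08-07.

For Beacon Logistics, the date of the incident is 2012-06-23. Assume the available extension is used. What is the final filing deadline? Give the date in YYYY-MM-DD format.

From 2012-06-23, 14 calendar days later is 2012-07-07.
2012-07-07 is a Saturday, so it moves to the next business day, 2012-07-09 (Monday).
The 15-business-day extension runs from 2012-07-09 to 2012-07-31.
2012-07-31 falls on a Tuesday, which is a business day, so no adjustment is needed.
So the filing is due 2012-07-31.

2012-07-31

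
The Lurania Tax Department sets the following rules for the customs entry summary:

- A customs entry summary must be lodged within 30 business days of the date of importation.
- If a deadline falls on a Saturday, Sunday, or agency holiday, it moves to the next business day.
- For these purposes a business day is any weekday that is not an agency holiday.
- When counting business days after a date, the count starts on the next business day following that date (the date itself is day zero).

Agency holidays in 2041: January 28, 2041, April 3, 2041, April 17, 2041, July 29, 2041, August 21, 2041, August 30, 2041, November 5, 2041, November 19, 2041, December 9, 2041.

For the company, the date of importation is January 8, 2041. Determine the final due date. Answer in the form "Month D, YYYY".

February 20, 2041

30 business days after January 8, 2041, excluding weekends and holidays, is February 20, 2041.
Since February 20, 2041 is a Wednesday and not a holiday, the date is unchanged.
Final deadline: February 20, 2041.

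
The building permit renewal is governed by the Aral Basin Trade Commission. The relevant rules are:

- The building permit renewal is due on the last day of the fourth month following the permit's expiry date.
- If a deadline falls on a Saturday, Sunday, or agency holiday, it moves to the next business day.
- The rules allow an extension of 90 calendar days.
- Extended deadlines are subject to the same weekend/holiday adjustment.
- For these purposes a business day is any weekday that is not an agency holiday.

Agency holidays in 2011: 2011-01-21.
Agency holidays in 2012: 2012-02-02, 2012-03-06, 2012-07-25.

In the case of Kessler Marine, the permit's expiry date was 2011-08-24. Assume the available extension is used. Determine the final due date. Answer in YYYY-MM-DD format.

2012-04-02

4 months after 2011-08-24 is December 2011; that month ends on 2011-12-31.
2011-12-31 is a Saturday, so it moves to the next business day, 2012-01-02 (Monday).
With the 90-day extension, 2012-01-02 becomes 2012-04-01.
2012-04-01 is a Sunday, so it moves to the next business day, 2012-04-02 (Monday).
Final deadline: 2012-04-02.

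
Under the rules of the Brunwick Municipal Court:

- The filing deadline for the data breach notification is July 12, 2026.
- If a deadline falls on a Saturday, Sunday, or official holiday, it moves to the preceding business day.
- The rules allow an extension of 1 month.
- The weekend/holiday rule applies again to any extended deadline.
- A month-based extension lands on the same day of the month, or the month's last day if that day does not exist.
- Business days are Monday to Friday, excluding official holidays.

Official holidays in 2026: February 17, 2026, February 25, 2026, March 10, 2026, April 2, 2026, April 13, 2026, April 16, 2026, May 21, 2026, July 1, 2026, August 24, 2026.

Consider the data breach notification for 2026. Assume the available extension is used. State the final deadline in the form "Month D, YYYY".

August 10, 2026

The stated deadline is July 12, 2026.
July 12, 2026 is a Sunday, so it moves to the preceding business day, July 10, 2026 (Friday).
The 1 month extension carries July 10, 2026 to August 10, 2026.
Since August 10, 2026 is a Monday and not a holiday, the date is unchanged.
So the filing is due August 10, 2026.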